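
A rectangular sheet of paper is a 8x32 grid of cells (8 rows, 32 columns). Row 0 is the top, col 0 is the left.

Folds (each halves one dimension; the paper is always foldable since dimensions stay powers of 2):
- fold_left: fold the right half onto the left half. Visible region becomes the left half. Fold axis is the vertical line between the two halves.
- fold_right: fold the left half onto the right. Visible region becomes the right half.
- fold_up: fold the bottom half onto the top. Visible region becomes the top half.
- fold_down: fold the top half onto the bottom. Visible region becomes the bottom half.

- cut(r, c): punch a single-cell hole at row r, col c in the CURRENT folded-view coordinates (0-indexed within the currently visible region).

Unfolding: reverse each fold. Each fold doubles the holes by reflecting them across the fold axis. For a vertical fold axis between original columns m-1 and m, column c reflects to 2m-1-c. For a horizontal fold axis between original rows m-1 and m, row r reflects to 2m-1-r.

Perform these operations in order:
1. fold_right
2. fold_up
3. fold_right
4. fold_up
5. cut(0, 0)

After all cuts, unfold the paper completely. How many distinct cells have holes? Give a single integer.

Op 1 fold_right: fold axis v@16; visible region now rows[0,8) x cols[16,32) = 8x16
Op 2 fold_up: fold axis h@4; visible region now rows[0,4) x cols[16,32) = 4x16
Op 3 fold_right: fold axis v@24; visible region now rows[0,4) x cols[24,32) = 4x8
Op 4 fold_up: fold axis h@2; visible region now rows[0,2) x cols[24,32) = 2x8
Op 5 cut(0, 0): punch at orig (0,24); cuts so far [(0, 24)]; region rows[0,2) x cols[24,32) = 2x8
Unfold 1 (reflect across h@2): 2 holes -> [(0, 24), (3, 24)]
Unfold 2 (reflect across v@24): 4 holes -> [(0, 23), (0, 24), (3, 23), (3, 24)]
Unfold 3 (reflect across h@4): 8 holes -> [(0, 23), (0, 24), (3, 23), (3, 24), (4, 23), (4, 24), (7, 23), (7, 24)]
Unfold 4 (reflect across v@16): 16 holes -> [(0, 7), (0, 8), (0, 23), (0, 24), (3, 7), (3, 8), (3, 23), (3, 24), (4, 7), (4, 8), (4, 23), (4, 24), (7, 7), (7, 8), (7, 23), (7, 24)]

Answer: 16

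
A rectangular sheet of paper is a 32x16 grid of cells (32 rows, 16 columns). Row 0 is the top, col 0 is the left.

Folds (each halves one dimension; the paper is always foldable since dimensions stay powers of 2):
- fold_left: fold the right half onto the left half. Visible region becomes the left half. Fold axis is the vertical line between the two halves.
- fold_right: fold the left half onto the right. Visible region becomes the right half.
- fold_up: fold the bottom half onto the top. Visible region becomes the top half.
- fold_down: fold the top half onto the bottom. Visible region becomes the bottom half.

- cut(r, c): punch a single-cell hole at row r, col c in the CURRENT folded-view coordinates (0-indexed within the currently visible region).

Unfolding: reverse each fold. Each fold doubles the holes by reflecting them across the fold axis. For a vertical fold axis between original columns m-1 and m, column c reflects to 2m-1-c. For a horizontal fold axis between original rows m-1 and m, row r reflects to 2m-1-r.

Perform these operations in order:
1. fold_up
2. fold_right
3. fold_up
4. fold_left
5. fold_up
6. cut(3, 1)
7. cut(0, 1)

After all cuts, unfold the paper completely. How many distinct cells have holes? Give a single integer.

Op 1 fold_up: fold axis h@16; visible region now rows[0,16) x cols[0,16) = 16x16
Op 2 fold_right: fold axis v@8; visible region now rows[0,16) x cols[8,16) = 16x8
Op 3 fold_up: fold axis h@8; visible region now rows[0,8) x cols[8,16) = 8x8
Op 4 fold_left: fold axis v@12; visible region now rows[0,8) x cols[8,12) = 8x4
Op 5 fold_up: fold axis h@4; visible region now rows[0,4) x cols[8,12) = 4x4
Op 6 cut(3, 1): punch at orig (3,9); cuts so far [(3, 9)]; region rows[0,4) x cols[8,12) = 4x4
Op 7 cut(0, 1): punch at orig (0,9); cuts so far [(0, 9), (3, 9)]; region rows[0,4) x cols[8,12) = 4x4
Unfold 1 (reflect across h@4): 4 holes -> [(0, 9), (3, 9), (4, 9), (7, 9)]
Unfold 2 (reflect across v@12): 8 holes -> [(0, 9), (0, 14), (3, 9), (3, 14), (4, 9), (4, 14), (7, 9), (7, 14)]
Unfold 3 (reflect across h@8): 16 holes -> [(0, 9), (0, 14), (3, 9), (3, 14), (4, 9), (4, 14), (7, 9), (7, 14), (8, 9), (8, 14), (11, 9), (11, 14), (12, 9), (12, 14), (15, 9), (15, 14)]
Unfold 4 (reflect across v@8): 32 holes -> [(0, 1), (0, 6), (0, 9), (0, 14), (3, 1), (3, 6), (3, 9), (3, 14), (4, 1), (4, 6), (4, 9), (4, 14), (7, 1), (7, 6), (7, 9), (7, 14), (8, 1), (8, 6), (8, 9), (8, 14), (11, 1), (11, 6), (11, 9), (11, 14), (12, 1), (12, 6), (12, 9), (12, 14), (15, 1), (15, 6), (15, 9), (15, 14)]
Unfold 5 (reflect across h@16): 64 holes -> [(0, 1), (0, 6), (0, 9), (0, 14), (3, 1), (3, 6), (3, 9), (3, 14), (4, 1), (4, 6), (4, 9), (4, 14), (7, 1), (7, 6), (7, 9), (7, 14), (8, 1), (8, 6), (8, 9), (8, 14), (11, 1), (11, 6), (11, 9), (11, 14), (12, 1), (12, 6), (12, 9), (12, 14), (15, 1), (15, 6), (15, 9), (15, 14), (16, 1), (16, 6), (16, 9), (16, 14), (19, 1), (19, 6), (19, 9), (19, 14), (20, 1), (20, 6), (20, 9), (20, 14), (23, 1), (23, 6), (23, 9), (23, 14), (24, 1), (24, 6), (24, 9), (24, 14), (27, 1), (27, 6), (27, 9), (27, 14), (28, 1), (28, 6), (28, 9), (28, 14), (31, 1), (31, 6), (31, 9), (31, 14)]

Answer: 64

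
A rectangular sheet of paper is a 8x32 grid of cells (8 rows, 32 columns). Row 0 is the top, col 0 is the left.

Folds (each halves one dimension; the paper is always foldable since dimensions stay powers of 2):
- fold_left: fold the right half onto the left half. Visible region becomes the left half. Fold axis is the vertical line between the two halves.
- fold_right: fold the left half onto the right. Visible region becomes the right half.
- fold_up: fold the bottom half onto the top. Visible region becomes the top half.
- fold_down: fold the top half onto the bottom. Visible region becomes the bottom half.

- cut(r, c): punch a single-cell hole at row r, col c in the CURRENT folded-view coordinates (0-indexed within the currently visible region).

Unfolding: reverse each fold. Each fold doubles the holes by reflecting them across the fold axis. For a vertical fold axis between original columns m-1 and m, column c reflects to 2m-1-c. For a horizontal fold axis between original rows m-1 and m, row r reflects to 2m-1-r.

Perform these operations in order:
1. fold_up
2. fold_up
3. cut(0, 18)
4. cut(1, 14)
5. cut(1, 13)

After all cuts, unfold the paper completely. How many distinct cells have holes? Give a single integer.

Op 1 fold_up: fold axis h@4; visible region now rows[0,4) x cols[0,32) = 4x32
Op 2 fold_up: fold axis h@2; visible region now rows[0,2) x cols[0,32) = 2x32
Op 3 cut(0, 18): punch at orig (0,18); cuts so far [(0, 18)]; region rows[0,2) x cols[0,32) = 2x32
Op 4 cut(1, 14): punch at orig (1,14); cuts so far [(0, 18), (1, 14)]; region rows[0,2) x cols[0,32) = 2x32
Op 5 cut(1, 13): punch at orig (1,13); cuts so far [(0, 18), (1, 13), (1, 14)]; region rows[0,2) x cols[0,32) = 2x32
Unfold 1 (reflect across h@2): 6 holes -> [(0, 18), (1, 13), (1, 14), (2, 13), (2, 14), (3, 18)]
Unfold 2 (reflect across h@4): 12 holes -> [(0, 18), (1, 13), (1, 14), (2, 13), (2, 14), (3, 18), (4, 18), (5, 13), (5, 14), (6, 13), (6, 14), (7, 18)]

Answer: 12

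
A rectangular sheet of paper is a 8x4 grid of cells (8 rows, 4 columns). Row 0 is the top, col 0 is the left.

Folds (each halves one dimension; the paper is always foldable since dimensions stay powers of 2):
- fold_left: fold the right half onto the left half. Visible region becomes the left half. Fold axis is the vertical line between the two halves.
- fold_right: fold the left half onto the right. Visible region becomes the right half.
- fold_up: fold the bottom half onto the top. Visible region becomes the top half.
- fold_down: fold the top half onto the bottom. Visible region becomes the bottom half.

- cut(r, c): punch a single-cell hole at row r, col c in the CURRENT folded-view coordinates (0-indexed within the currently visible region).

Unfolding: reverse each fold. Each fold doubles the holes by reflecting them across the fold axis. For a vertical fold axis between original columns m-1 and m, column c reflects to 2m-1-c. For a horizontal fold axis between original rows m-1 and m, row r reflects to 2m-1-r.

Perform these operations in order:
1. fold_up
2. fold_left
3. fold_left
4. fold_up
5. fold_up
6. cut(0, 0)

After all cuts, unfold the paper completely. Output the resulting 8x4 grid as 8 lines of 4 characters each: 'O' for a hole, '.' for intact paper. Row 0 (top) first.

Answer: OOOO
OOOO
OOOO
OOOO
OOOO
OOOO
OOOO
OOOO

Derivation:
Op 1 fold_up: fold axis h@4; visible region now rows[0,4) x cols[0,4) = 4x4
Op 2 fold_left: fold axis v@2; visible region now rows[0,4) x cols[0,2) = 4x2
Op 3 fold_left: fold axis v@1; visible region now rows[0,4) x cols[0,1) = 4x1
Op 4 fold_up: fold axis h@2; visible region now rows[0,2) x cols[0,1) = 2x1
Op 5 fold_up: fold axis h@1; visible region now rows[0,1) x cols[0,1) = 1x1
Op 6 cut(0, 0): punch at orig (0,0); cuts so far [(0, 0)]; region rows[0,1) x cols[0,1) = 1x1
Unfold 1 (reflect across h@1): 2 holes -> [(0, 0), (1, 0)]
Unfold 2 (reflect across h@2): 4 holes -> [(0, 0), (1, 0), (2, 0), (3, 0)]
Unfold 3 (reflect across v@1): 8 holes -> [(0, 0), (0, 1), (1, 0), (1, 1), (2, 0), (2, 1), (3, 0), (3, 1)]
Unfold 4 (reflect across v@2): 16 holes -> [(0, 0), (0, 1), (0, 2), (0, 3), (1, 0), (1, 1), (1, 2), (1, 3), (2, 0), (2, 1), (2, 2), (2, 3), (3, 0), (3, 1), (3, 2), (3, 3)]
Unfold 5 (reflect across h@4): 32 holes -> [(0, 0), (0, 1), (0, 2), (0, 3), (1, 0), (1, 1), (1, 2), (1, 3), (2, 0), (2, 1), (2, 2), (2, 3), (3, 0), (3, 1), (3, 2), (3, 3), (4, 0), (4, 1), (4, 2), (4, 3), (5, 0), (5, 1), (5, 2), (5, 3), (6, 0), (6, 1), (6, 2), (6, 3), (7, 0), (7, 1), (7, 2), (7, 3)]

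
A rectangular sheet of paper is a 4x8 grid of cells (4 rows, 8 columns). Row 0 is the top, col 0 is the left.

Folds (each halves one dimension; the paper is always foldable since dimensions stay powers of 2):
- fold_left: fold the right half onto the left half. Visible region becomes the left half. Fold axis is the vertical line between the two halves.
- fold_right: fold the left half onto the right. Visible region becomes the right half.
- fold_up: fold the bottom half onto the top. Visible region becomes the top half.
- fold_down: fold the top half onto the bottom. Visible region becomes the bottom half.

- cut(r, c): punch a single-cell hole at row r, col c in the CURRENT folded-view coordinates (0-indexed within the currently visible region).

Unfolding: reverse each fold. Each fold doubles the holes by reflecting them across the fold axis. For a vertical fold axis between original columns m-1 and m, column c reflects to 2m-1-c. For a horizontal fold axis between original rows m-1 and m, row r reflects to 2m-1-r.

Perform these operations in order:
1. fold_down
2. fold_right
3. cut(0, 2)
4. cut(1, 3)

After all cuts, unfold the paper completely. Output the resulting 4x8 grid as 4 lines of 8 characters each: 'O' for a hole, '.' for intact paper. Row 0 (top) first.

Answer: O......O
.O....O.
.O....O.
O......O

Derivation:
Op 1 fold_down: fold axis h@2; visible region now rows[2,4) x cols[0,8) = 2x8
Op 2 fold_right: fold axis v@4; visible region now rows[2,4) x cols[4,8) = 2x4
Op 3 cut(0, 2): punch at orig (2,6); cuts so far [(2, 6)]; region rows[2,4) x cols[4,8) = 2x4
Op 4 cut(1, 3): punch at orig (3,7); cuts so far [(2, 6), (3, 7)]; region rows[2,4) x cols[4,8) = 2x4
Unfold 1 (reflect across v@4): 4 holes -> [(2, 1), (2, 6), (3, 0), (3, 7)]
Unfold 2 (reflect across h@2): 8 holes -> [(0, 0), (0, 7), (1, 1), (1, 6), (2, 1), (2, 6), (3, 0), (3, 7)]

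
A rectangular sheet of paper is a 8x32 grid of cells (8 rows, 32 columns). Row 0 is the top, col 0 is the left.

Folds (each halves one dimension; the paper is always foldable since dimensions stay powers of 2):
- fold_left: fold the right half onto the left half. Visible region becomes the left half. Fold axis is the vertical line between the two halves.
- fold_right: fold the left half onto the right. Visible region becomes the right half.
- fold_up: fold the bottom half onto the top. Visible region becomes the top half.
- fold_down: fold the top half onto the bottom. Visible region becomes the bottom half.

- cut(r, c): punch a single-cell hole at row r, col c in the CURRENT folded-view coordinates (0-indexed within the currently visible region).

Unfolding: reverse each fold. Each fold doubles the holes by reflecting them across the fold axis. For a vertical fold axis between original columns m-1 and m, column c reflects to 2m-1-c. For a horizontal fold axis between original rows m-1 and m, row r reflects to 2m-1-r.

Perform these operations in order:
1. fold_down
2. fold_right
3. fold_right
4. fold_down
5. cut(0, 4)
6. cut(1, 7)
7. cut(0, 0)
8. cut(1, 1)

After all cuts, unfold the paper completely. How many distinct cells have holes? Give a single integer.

Op 1 fold_down: fold axis h@4; visible region now rows[4,8) x cols[0,32) = 4x32
Op 2 fold_right: fold axis v@16; visible region now rows[4,8) x cols[16,32) = 4x16
Op 3 fold_right: fold axis v@24; visible region now rows[4,8) x cols[24,32) = 4x8
Op 4 fold_down: fold axis h@6; visible region now rows[6,8) x cols[24,32) = 2x8
Op 5 cut(0, 4): punch at orig (6,28); cuts so far [(6, 28)]; region rows[6,8) x cols[24,32) = 2x8
Op 6 cut(1, 7): punch at orig (7,31); cuts so far [(6, 28), (7, 31)]; region rows[6,8) x cols[24,32) = 2x8
Op 7 cut(0, 0): punch at orig (6,24); cuts so far [(6, 24), (6, 28), (7, 31)]; region rows[6,8) x cols[24,32) = 2x8
Op 8 cut(1, 1): punch at orig (7,25); cuts so far [(6, 24), (6, 28), (7, 25), (7, 31)]; region rows[6,8) x cols[24,32) = 2x8
Unfold 1 (reflect across h@6): 8 holes -> [(4, 25), (4, 31), (5, 24), (5, 28), (6, 24), (6, 28), (7, 25), (7, 31)]
Unfold 2 (reflect across v@24): 16 holes -> [(4, 16), (4, 22), (4, 25), (4, 31), (5, 19), (5, 23), (5, 24), (5, 28), (6, 19), (6, 23), (6, 24), (6, 28), (7, 16), (7, 22), (7, 25), (7, 31)]
Unfold 3 (reflect across v@16): 32 holes -> [(4, 0), (4, 6), (4, 9), (4, 15), (4, 16), (4, 22), (4, 25), (4, 31), (5, 3), (5, 7), (5, 8), (5, 12), (5, 19), (5, 23), (5, 24), (5, 28), (6, 3), (6, 7), (6, 8), (6, 12), (6, 19), (6, 23), (6, 24), (6, 28), (7, 0), (7, 6), (7, 9), (7, 15), (7, 16), (7, 22), (7, 25), (7, 31)]
Unfold 4 (reflect across h@4): 64 holes -> [(0, 0), (0, 6), (0, 9), (0, 15), (0, 16), (0, 22), (0, 25), (0, 31), (1, 3), (1, 7), (1, 8), (1, 12), (1, 19), (1, 23), (1, 24), (1, 28), (2, 3), (2, 7), (2, 8), (2, 12), (2, 19), (2, 23), (2, 24), (2, 28), (3, 0), (3, 6), (3, 9), (3, 15), (3, 16), (3, 22), (3, 25), (3, 31), (4, 0), (4, 6), (4, 9), (4, 15), (4, 16), (4, 22), (4, 25), (4, 31), (5, 3), (5, 7), (5, 8), (5, 12), (5, 19), (5, 23), (5, 24), (5, 28), (6, 3), (6, 7), (6, 8), (6, 12), (6, 19), (6, 23), (6, 24), (6, 28), (7, 0), (7, 6), (7, 9), (7, 15), (7, 16), (7, 22), (7, 25), (7, 31)]

Answer: 64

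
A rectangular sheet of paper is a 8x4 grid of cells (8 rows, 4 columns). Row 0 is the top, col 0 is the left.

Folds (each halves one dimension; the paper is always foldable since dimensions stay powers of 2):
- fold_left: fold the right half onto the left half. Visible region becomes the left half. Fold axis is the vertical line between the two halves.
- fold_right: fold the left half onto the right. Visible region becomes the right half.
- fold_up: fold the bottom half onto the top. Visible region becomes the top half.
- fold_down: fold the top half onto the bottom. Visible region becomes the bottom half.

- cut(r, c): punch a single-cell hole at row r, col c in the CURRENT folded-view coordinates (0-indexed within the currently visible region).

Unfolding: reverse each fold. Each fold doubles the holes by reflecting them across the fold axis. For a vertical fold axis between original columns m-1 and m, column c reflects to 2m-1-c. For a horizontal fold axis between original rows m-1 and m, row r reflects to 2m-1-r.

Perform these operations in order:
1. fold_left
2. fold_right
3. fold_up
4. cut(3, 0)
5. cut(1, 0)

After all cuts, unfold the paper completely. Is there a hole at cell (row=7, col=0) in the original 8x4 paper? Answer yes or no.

Op 1 fold_left: fold axis v@2; visible region now rows[0,8) x cols[0,2) = 8x2
Op 2 fold_right: fold axis v@1; visible region now rows[0,8) x cols[1,2) = 8x1
Op 3 fold_up: fold axis h@4; visible region now rows[0,4) x cols[1,2) = 4x1
Op 4 cut(3, 0): punch at orig (3,1); cuts so far [(3, 1)]; region rows[0,4) x cols[1,2) = 4x1
Op 5 cut(1, 0): punch at orig (1,1); cuts so far [(1, 1), (3, 1)]; region rows[0,4) x cols[1,2) = 4x1
Unfold 1 (reflect across h@4): 4 holes -> [(1, 1), (3, 1), (4, 1), (6, 1)]
Unfold 2 (reflect across v@1): 8 holes -> [(1, 0), (1, 1), (3, 0), (3, 1), (4, 0), (4, 1), (6, 0), (6, 1)]
Unfold 3 (reflect across v@2): 16 holes -> [(1, 0), (1, 1), (1, 2), (1, 3), (3, 0), (3, 1), (3, 2), (3, 3), (4, 0), (4, 1), (4, 2), (4, 3), (6, 0), (6, 1), (6, 2), (6, 3)]
Holes: [(1, 0), (1, 1), (1, 2), (1, 3), (3, 0), (3, 1), (3, 2), (3, 3), (4, 0), (4, 1), (4, 2), (4, 3), (6, 0), (6, 1), (6, 2), (6, 3)]

Answer: no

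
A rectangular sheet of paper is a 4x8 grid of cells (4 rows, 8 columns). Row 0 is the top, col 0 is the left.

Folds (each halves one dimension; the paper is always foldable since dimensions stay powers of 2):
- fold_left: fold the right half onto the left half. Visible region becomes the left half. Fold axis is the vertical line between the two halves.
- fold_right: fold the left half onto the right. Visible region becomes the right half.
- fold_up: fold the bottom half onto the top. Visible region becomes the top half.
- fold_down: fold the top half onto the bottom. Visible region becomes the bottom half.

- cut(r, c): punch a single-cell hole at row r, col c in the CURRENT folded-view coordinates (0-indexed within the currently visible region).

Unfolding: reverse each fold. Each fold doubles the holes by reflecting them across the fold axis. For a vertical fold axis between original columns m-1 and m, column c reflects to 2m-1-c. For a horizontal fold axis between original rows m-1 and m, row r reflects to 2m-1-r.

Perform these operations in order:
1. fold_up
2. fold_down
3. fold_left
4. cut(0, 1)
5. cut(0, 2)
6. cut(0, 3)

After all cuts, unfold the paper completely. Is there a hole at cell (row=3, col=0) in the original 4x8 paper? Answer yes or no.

Op 1 fold_up: fold axis h@2; visible region now rows[0,2) x cols[0,8) = 2x8
Op 2 fold_down: fold axis h@1; visible region now rows[1,2) x cols[0,8) = 1x8
Op 3 fold_left: fold axis v@4; visible region now rows[1,2) x cols[0,4) = 1x4
Op 4 cut(0, 1): punch at orig (1,1); cuts so far [(1, 1)]; region rows[1,2) x cols[0,4) = 1x4
Op 5 cut(0, 2): punch at orig (1,2); cuts so far [(1, 1), (1, 2)]; region rows[1,2) x cols[0,4) = 1x4
Op 6 cut(0, 3): punch at orig (1,3); cuts so far [(1, 1), (1, 2), (1, 3)]; region rows[1,2) x cols[0,4) = 1x4
Unfold 1 (reflect across v@4): 6 holes -> [(1, 1), (1, 2), (1, 3), (1, 4), (1, 5), (1, 6)]
Unfold 2 (reflect across h@1): 12 holes -> [(0, 1), (0, 2), (0, 3), (0, 4), (0, 5), (0, 6), (1, 1), (1, 2), (1, 3), (1, 4), (1, 5), (1, 6)]
Unfold 3 (reflect across h@2): 24 holes -> [(0, 1), (0, 2), (0, 3), (0, 4), (0, 5), (0, 6), (1, 1), (1, 2), (1, 3), (1, 4), (1, 5), (1, 6), (2, 1), (2, 2), (2, 3), (2, 4), (2, 5), (2, 6), (3, 1), (3, 2), (3, 3), (3, 4), (3, 5), (3, 6)]
Holes: [(0, 1), (0, 2), (0, 3), (0, 4), (0, 5), (0, 6), (1, 1), (1, 2), (1, 3), (1, 4), (1, 5), (1, 6), (2, 1), (2, 2), (2, 3), (2, 4), (2, 5), (2, 6), (3, 1), (3, 2), (3, 3), (3, 4), (3, 5), (3, 6)]

Answer: no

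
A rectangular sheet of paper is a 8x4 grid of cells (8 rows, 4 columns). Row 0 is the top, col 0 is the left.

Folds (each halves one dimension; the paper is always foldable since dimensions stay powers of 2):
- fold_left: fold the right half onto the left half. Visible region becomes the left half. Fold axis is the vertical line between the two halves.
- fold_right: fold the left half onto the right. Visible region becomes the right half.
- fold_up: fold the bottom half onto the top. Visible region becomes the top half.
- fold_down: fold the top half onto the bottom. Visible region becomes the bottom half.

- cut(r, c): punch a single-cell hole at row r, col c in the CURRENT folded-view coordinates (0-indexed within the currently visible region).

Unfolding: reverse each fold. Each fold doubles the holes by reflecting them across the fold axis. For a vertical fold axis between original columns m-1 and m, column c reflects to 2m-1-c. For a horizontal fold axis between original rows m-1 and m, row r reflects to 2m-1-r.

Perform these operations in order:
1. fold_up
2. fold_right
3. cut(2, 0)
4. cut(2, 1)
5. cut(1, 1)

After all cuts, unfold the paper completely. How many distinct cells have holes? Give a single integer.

Answer: 12

Derivation:
Op 1 fold_up: fold axis h@4; visible region now rows[0,4) x cols[0,4) = 4x4
Op 2 fold_right: fold axis v@2; visible region now rows[0,4) x cols[2,4) = 4x2
Op 3 cut(2, 0): punch at orig (2,2); cuts so far [(2, 2)]; region rows[0,4) x cols[2,4) = 4x2
Op 4 cut(2, 1): punch at orig (2,3); cuts so far [(2, 2), (2, 3)]; region rows[0,4) x cols[2,4) = 4x2
Op 5 cut(1, 1): punch at orig (1,3); cuts so far [(1, 3), (2, 2), (2, 3)]; region rows[0,4) x cols[2,4) = 4x2
Unfold 1 (reflect across v@2): 6 holes -> [(1, 0), (1, 3), (2, 0), (2, 1), (2, 2), (2, 3)]
Unfold 2 (reflect across h@4): 12 holes -> [(1, 0), (1, 3), (2, 0), (2, 1), (2, 2), (2, 3), (5, 0), (5, 1), (5, 2), (5, 3), (6, 0), (6, 3)]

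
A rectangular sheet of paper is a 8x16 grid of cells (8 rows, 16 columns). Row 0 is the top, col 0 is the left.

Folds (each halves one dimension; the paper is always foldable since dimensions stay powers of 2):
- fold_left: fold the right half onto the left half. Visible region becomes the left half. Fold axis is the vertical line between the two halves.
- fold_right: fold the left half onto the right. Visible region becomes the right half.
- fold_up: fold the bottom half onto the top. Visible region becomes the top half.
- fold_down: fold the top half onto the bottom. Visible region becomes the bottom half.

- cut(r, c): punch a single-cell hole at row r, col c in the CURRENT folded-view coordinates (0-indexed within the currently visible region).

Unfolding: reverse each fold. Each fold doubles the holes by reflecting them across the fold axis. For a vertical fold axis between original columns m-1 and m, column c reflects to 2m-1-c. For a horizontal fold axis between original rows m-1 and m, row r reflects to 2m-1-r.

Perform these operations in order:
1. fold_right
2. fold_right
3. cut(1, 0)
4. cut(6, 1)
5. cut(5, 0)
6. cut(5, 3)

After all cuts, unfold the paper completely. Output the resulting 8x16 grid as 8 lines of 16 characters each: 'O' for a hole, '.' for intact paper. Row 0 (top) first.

Op 1 fold_right: fold axis v@8; visible region now rows[0,8) x cols[8,16) = 8x8
Op 2 fold_right: fold axis v@12; visible region now rows[0,8) x cols[12,16) = 8x4
Op 3 cut(1, 0): punch at orig (1,12); cuts so far [(1, 12)]; region rows[0,8) x cols[12,16) = 8x4
Op 4 cut(6, 1): punch at orig (6,13); cuts so far [(1, 12), (6, 13)]; region rows[0,8) x cols[12,16) = 8x4
Op 5 cut(5, 0): punch at orig (5,12); cuts so far [(1, 12), (5, 12), (6, 13)]; region rows[0,8) x cols[12,16) = 8x4
Op 6 cut(5, 3): punch at orig (5,15); cuts so far [(1, 12), (5, 12), (5, 15), (6, 13)]; region rows[0,8) x cols[12,16) = 8x4
Unfold 1 (reflect across v@12): 8 holes -> [(1, 11), (1, 12), (5, 8), (5, 11), (5, 12), (5, 15), (6, 10), (6, 13)]
Unfold 2 (reflect across v@8): 16 holes -> [(1, 3), (1, 4), (1, 11), (1, 12), (5, 0), (5, 3), (5, 4), (5, 7), (5, 8), (5, 11), (5, 12), (5, 15), (6, 2), (6, 5), (6, 10), (6, 13)]

Answer: ................
...OO......OO...
................
................
................
O..OO..OO..OO..O
..O..O....O..O..
................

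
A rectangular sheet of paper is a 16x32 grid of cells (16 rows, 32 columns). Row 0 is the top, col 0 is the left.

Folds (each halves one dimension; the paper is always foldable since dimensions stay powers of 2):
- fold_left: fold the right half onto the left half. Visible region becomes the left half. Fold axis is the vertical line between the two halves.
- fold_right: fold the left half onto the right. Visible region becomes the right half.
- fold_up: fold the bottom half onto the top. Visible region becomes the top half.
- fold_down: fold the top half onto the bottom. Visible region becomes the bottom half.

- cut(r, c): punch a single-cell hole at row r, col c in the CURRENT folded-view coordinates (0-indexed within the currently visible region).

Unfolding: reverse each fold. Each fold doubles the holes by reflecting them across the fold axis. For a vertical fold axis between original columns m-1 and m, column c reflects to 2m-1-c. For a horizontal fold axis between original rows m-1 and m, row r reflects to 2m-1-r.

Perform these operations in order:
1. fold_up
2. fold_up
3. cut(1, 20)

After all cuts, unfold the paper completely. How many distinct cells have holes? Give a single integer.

Answer: 4

Derivation:
Op 1 fold_up: fold axis h@8; visible region now rows[0,8) x cols[0,32) = 8x32
Op 2 fold_up: fold axis h@4; visible region now rows[0,4) x cols[0,32) = 4x32
Op 3 cut(1, 20): punch at orig (1,20); cuts so far [(1, 20)]; region rows[0,4) x cols[0,32) = 4x32
Unfold 1 (reflect across h@4): 2 holes -> [(1, 20), (6, 20)]
Unfold 2 (reflect across h@8): 4 holes -> [(1, 20), (6, 20), (9, 20), (14, 20)]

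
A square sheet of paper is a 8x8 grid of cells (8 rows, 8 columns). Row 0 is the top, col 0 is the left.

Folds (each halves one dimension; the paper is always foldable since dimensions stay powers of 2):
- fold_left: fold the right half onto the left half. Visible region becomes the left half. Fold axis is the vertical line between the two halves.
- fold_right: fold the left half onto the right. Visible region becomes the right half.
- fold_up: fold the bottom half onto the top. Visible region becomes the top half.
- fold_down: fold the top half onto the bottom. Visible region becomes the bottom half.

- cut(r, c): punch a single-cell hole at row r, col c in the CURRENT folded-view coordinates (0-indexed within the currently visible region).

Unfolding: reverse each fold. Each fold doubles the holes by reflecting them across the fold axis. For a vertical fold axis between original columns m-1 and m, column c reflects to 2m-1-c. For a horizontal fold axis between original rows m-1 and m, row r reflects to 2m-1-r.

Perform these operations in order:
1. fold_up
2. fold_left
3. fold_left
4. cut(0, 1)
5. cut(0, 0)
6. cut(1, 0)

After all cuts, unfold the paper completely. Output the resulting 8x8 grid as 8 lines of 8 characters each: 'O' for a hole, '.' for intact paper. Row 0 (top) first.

Answer: OOOOOOOO
O..OO..O
........
........
........
........
O..OO..O
OOOOOOOO

Derivation:
Op 1 fold_up: fold axis h@4; visible region now rows[0,4) x cols[0,8) = 4x8
Op 2 fold_left: fold axis v@4; visible region now rows[0,4) x cols[0,4) = 4x4
Op 3 fold_left: fold axis v@2; visible region now rows[0,4) x cols[0,2) = 4x2
Op 4 cut(0, 1): punch at orig (0,1); cuts so far [(0, 1)]; region rows[0,4) x cols[0,2) = 4x2
Op 5 cut(0, 0): punch at orig (0,0); cuts so far [(0, 0), (0, 1)]; region rows[0,4) x cols[0,2) = 4x2
Op 6 cut(1, 0): punch at orig (1,0); cuts so far [(0, 0), (0, 1), (1, 0)]; region rows[0,4) x cols[0,2) = 4x2
Unfold 1 (reflect across v@2): 6 holes -> [(0, 0), (0, 1), (0, 2), (0, 3), (1, 0), (1, 3)]
Unfold 2 (reflect across v@4): 12 holes -> [(0, 0), (0, 1), (0, 2), (0, 3), (0, 4), (0, 5), (0, 6), (0, 7), (1, 0), (1, 3), (1, 4), (1, 7)]
Unfold 3 (reflect across h@4): 24 holes -> [(0, 0), (0, 1), (0, 2), (0, 3), (0, 4), (0, 5), (0, 6), (0, 7), (1, 0), (1, 3), (1, 4), (1, 7), (6, 0), (6, 3), (6, 4), (6, 7), (7, 0), (7, 1), (7, 2), (7, 3), (7, 4), (7, 5), (7, 6), (7, 7)]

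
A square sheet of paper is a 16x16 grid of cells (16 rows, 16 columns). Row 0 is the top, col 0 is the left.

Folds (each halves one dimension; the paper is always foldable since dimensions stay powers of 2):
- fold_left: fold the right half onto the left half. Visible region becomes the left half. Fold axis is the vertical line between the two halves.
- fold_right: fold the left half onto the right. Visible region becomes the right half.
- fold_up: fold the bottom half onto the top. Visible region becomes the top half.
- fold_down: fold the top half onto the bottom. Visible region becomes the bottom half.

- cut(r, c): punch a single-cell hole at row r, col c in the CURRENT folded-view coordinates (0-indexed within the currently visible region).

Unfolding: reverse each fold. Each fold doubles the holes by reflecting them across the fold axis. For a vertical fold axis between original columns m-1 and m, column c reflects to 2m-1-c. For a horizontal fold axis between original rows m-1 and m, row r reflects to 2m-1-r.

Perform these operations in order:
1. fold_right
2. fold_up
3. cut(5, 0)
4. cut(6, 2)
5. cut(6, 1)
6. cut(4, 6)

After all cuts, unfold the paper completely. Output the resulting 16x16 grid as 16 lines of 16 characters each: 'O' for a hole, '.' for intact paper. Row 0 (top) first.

Answer: ................
................
................
................
.O............O.
.......OO.......
.....OO..OO.....
................
................
.....OO..OO.....
.......OO.......
.O............O.
................
................
................
................

Derivation:
Op 1 fold_right: fold axis v@8; visible region now rows[0,16) x cols[8,16) = 16x8
Op 2 fold_up: fold axis h@8; visible region now rows[0,8) x cols[8,16) = 8x8
Op 3 cut(5, 0): punch at orig (5,8); cuts so far [(5, 8)]; region rows[0,8) x cols[8,16) = 8x8
Op 4 cut(6, 2): punch at orig (6,10); cuts so far [(5, 8), (6, 10)]; region rows[0,8) x cols[8,16) = 8x8
Op 5 cut(6, 1): punch at orig (6,9); cuts so far [(5, 8), (6, 9), (6, 10)]; region rows[0,8) x cols[8,16) = 8x8
Op 6 cut(4, 6): punch at orig (4,14); cuts so far [(4, 14), (5, 8), (6, 9), (6, 10)]; region rows[0,8) x cols[8,16) = 8x8
Unfold 1 (reflect across h@8): 8 holes -> [(4, 14), (5, 8), (6, 9), (6, 10), (9, 9), (9, 10), (10, 8), (11, 14)]
Unfold 2 (reflect across v@8): 16 holes -> [(4, 1), (4, 14), (5, 7), (5, 8), (6, 5), (6, 6), (6, 9), (6, 10), (9, 5), (9, 6), (9, 9), (9, 10), (10, 7), (10, 8), (11, 1), (11, 14)]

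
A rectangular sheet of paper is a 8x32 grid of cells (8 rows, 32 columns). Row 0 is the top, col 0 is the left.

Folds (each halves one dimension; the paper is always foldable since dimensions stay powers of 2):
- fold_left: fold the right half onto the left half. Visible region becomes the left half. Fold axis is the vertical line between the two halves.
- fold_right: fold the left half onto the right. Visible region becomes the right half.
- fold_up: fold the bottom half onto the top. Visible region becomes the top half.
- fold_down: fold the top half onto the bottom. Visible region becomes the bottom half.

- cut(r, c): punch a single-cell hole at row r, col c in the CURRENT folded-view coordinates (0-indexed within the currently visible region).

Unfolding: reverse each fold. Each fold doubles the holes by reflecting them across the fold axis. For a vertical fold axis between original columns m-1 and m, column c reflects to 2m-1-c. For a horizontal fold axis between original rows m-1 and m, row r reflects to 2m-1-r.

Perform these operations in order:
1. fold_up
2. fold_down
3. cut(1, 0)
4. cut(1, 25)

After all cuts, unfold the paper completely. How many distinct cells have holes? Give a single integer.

Answer: 8

Derivation:
Op 1 fold_up: fold axis h@4; visible region now rows[0,4) x cols[0,32) = 4x32
Op 2 fold_down: fold axis h@2; visible region now rows[2,4) x cols[0,32) = 2x32
Op 3 cut(1, 0): punch at orig (3,0); cuts so far [(3, 0)]; region rows[2,4) x cols[0,32) = 2x32
Op 4 cut(1, 25): punch at orig (3,25); cuts so far [(3, 0), (3, 25)]; region rows[2,4) x cols[0,32) = 2x32
Unfold 1 (reflect across h@2): 4 holes -> [(0, 0), (0, 25), (3, 0), (3, 25)]
Unfold 2 (reflect across h@4): 8 holes -> [(0, 0), (0, 25), (3, 0), (3, 25), (4, 0), (4, 25), (7, 0), (7, 25)]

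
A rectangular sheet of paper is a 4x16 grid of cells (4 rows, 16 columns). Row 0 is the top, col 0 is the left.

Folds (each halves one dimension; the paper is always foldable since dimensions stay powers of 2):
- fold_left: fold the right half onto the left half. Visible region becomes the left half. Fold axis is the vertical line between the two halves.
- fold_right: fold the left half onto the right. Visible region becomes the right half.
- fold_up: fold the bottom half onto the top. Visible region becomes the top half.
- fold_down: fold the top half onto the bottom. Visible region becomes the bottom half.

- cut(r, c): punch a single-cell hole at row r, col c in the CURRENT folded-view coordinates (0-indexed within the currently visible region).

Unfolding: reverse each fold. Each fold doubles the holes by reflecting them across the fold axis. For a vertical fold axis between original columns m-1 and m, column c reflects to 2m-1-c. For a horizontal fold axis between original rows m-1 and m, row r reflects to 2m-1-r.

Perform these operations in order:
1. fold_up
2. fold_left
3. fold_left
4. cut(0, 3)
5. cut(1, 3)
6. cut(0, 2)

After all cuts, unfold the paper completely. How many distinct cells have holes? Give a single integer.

Answer: 24

Derivation:
Op 1 fold_up: fold axis h@2; visible region now rows[0,2) x cols[0,16) = 2x16
Op 2 fold_left: fold axis v@8; visible region now rows[0,2) x cols[0,8) = 2x8
Op 3 fold_left: fold axis v@4; visible region now rows[0,2) x cols[0,4) = 2x4
Op 4 cut(0, 3): punch at orig (0,3); cuts so far [(0, 3)]; region rows[0,2) x cols[0,4) = 2x4
Op 5 cut(1, 3): punch at orig (1,3); cuts so far [(0, 3), (1, 3)]; region rows[0,2) x cols[0,4) = 2x4
Op 6 cut(0, 2): punch at orig (0,2); cuts so far [(0, 2), (0, 3), (1, 3)]; region rows[0,2) x cols[0,4) = 2x4
Unfold 1 (reflect across v@4): 6 holes -> [(0, 2), (0, 3), (0, 4), (0, 5), (1, 3), (1, 4)]
Unfold 2 (reflect across v@8): 12 holes -> [(0, 2), (0, 3), (0, 4), (0, 5), (0, 10), (0, 11), (0, 12), (0, 13), (1, 3), (1, 4), (1, 11), (1, 12)]
Unfold 3 (reflect across h@2): 24 holes -> [(0, 2), (0, 3), (0, 4), (0, 5), (0, 10), (0, 11), (0, 12), (0, 13), (1, 3), (1, 4), (1, 11), (1, 12), (2, 3), (2, 4), (2, 11), (2, 12), (3, 2), (3, 3), (3, 4), (3, 5), (3, 10), (3, 11), (3, 12), (3, 13)]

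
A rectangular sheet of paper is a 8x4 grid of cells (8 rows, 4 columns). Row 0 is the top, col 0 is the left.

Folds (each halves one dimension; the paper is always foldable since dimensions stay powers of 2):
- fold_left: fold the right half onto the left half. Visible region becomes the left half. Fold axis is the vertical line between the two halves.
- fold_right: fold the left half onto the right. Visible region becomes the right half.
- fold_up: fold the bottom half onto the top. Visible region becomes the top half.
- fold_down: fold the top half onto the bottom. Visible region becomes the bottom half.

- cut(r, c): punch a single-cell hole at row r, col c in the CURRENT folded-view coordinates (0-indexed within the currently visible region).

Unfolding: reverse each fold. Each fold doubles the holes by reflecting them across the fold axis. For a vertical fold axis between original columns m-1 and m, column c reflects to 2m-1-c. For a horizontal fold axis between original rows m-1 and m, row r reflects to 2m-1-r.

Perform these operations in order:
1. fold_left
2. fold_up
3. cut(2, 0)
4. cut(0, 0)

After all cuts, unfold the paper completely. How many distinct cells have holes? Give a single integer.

Answer: 8

Derivation:
Op 1 fold_left: fold axis v@2; visible region now rows[0,8) x cols[0,2) = 8x2
Op 2 fold_up: fold axis h@4; visible region now rows[0,4) x cols[0,2) = 4x2
Op 3 cut(2, 0): punch at orig (2,0); cuts so far [(2, 0)]; region rows[0,4) x cols[0,2) = 4x2
Op 4 cut(0, 0): punch at orig (0,0); cuts so far [(0, 0), (2, 0)]; region rows[0,4) x cols[0,2) = 4x2
Unfold 1 (reflect across h@4): 4 holes -> [(0, 0), (2, 0), (5, 0), (7, 0)]
Unfold 2 (reflect across v@2): 8 holes -> [(0, 0), (0, 3), (2, 0), (2, 3), (5, 0), (5, 3), (7, 0), (7, 3)]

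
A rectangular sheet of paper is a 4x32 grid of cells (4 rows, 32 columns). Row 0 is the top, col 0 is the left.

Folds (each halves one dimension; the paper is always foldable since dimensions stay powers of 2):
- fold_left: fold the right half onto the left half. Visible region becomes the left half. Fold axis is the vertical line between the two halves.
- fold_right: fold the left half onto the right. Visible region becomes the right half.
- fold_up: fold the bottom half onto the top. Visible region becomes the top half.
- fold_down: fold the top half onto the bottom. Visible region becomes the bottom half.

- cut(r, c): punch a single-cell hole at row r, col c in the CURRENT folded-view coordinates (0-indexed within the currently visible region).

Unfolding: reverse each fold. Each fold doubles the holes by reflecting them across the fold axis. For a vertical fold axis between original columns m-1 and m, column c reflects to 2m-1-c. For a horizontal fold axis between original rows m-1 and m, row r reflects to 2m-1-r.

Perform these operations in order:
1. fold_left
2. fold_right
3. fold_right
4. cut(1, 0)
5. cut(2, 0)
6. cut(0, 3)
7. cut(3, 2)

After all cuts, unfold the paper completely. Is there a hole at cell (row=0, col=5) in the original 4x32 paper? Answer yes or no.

Answer: no

Derivation:
Op 1 fold_left: fold axis v@16; visible region now rows[0,4) x cols[0,16) = 4x16
Op 2 fold_right: fold axis v@8; visible region now rows[0,4) x cols[8,16) = 4x8
Op 3 fold_right: fold axis v@12; visible region now rows[0,4) x cols[12,16) = 4x4
Op 4 cut(1, 0): punch at orig (1,12); cuts so far [(1, 12)]; region rows[0,4) x cols[12,16) = 4x4
Op 5 cut(2, 0): punch at orig (2,12); cuts so far [(1, 12), (2, 12)]; region rows[0,4) x cols[12,16) = 4x4
Op 6 cut(0, 3): punch at orig (0,15); cuts so far [(0, 15), (1, 12), (2, 12)]; region rows[0,4) x cols[12,16) = 4x4
Op 7 cut(3, 2): punch at orig (3,14); cuts so far [(0, 15), (1, 12), (2, 12), (3, 14)]; region rows[0,4) x cols[12,16) = 4x4
Unfold 1 (reflect across v@12): 8 holes -> [(0, 8), (0, 15), (1, 11), (1, 12), (2, 11), (2, 12), (3, 9), (3, 14)]
Unfold 2 (reflect across v@8): 16 holes -> [(0, 0), (0, 7), (0, 8), (0, 15), (1, 3), (1, 4), (1, 11), (1, 12), (2, 3), (2, 4), (2, 11), (2, 12), (3, 1), (3, 6), (3, 9), (3, 14)]
Unfold 3 (reflect across v@16): 32 holes -> [(0, 0), (0, 7), (0, 8), (0, 15), (0, 16), (0, 23), (0, 24), (0, 31), (1, 3), (1, 4), (1, 11), (1, 12), (1, 19), (1, 20), (1, 27), (1, 28), (2, 3), (2, 4), (2, 11), (2, 12), (2, 19), (2, 20), (2, 27), (2, 28), (3, 1), (3, 6), (3, 9), (3, 14), (3, 17), (3, 22), (3, 25), (3, 30)]
Holes: [(0, 0), (0, 7), (0, 8), (0, 15), (0, 16), (0, 23), (0, 24), (0, 31), (1, 3), (1, 4), (1, 11), (1, 12), (1, 19), (1, 20), (1, 27), (1, 28), (2, 3), (2, 4), (2, 11), (2, 12), (2, 19), (2, 20), (2, 27), (2, 28), (3, 1), (3, 6), (3, 9), (3, 14), (3, 17), (3, 22), (3, 25), (3, 30)]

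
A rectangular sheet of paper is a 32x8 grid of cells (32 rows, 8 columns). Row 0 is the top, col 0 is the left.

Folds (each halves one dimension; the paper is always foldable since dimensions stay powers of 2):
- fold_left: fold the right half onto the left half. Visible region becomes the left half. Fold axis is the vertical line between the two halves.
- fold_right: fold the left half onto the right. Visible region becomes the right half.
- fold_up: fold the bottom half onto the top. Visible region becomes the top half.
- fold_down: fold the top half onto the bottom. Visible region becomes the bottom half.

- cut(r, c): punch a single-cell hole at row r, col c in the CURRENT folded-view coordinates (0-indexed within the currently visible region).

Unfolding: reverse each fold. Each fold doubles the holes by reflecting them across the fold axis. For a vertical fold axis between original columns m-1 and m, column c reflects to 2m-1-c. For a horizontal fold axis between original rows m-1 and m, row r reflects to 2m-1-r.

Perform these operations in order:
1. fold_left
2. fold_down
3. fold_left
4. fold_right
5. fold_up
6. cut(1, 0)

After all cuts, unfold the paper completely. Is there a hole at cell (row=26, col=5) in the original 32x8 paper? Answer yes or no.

Answer: no

Derivation:
Op 1 fold_left: fold axis v@4; visible region now rows[0,32) x cols[0,4) = 32x4
Op 2 fold_down: fold axis h@16; visible region now rows[16,32) x cols[0,4) = 16x4
Op 3 fold_left: fold axis v@2; visible region now rows[16,32) x cols[0,2) = 16x2
Op 4 fold_right: fold axis v@1; visible region now rows[16,32) x cols[1,2) = 16x1
Op 5 fold_up: fold axis h@24; visible region now rows[16,24) x cols[1,2) = 8x1
Op 6 cut(1, 0): punch at orig (17,1); cuts so far [(17, 1)]; region rows[16,24) x cols[1,2) = 8x1
Unfold 1 (reflect across h@24): 2 holes -> [(17, 1), (30, 1)]
Unfold 2 (reflect across v@1): 4 holes -> [(17, 0), (17, 1), (30, 0), (30, 1)]
Unfold 3 (reflect across v@2): 8 holes -> [(17, 0), (17, 1), (17, 2), (17, 3), (30, 0), (30, 1), (30, 2), (30, 3)]
Unfold 4 (reflect across h@16): 16 holes -> [(1, 0), (1, 1), (1, 2), (1, 3), (14, 0), (14, 1), (14, 2), (14, 3), (17, 0), (17, 1), (17, 2), (17, 3), (30, 0), (30, 1), (30, 2), (30, 3)]
Unfold 5 (reflect across v@4): 32 holes -> [(1, 0), (1, 1), (1, 2), (1, 3), (1, 4), (1, 5), (1, 6), (1, 7), (14, 0), (14, 1), (14, 2), (14, 3), (14, 4), (14, 5), (14, 6), (14, 7), (17, 0), (17, 1), (17, 2), (17, 3), (17, 4), (17, 5), (17, 6), (17, 7), (30, 0), (30, 1), (30, 2), (30, 3), (30, 4), (30, 5), (30, 6), (30, 7)]
Holes: [(1, 0), (1, 1), (1, 2), (1, 3), (1, 4), (1, 5), (1, 6), (1, 7), (14, 0), (14, 1), (14, 2), (14, 3), (14, 4), (14, 5), (14, 6), (14, 7), (17, 0), (17, 1), (17, 2), (17, 3), (17, 4), (17, 5), (17, 6), (17, 7), (30, 0), (30, 1), (30, 2), (30, 3), (30, 4), (30, 5), (30, 6), (30, 7)]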